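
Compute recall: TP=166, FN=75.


Recall = TP/(TP+FN)
= 166/(166+75)
= 166/241 = 68.88%

68.88%


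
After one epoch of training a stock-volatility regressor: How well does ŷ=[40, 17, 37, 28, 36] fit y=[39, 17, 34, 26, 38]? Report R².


ȳ = 30.8
SS_res = Σ(y-ŷ)² = 18
SS_tot = Σ(y-ȳ)² = 342.8
R² = 1 - SS_res/SS_tot = 1 - 0.0525 = 0.9475

0.9475


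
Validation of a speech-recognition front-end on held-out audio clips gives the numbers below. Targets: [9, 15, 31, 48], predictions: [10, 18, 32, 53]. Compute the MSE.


Squared errors: (9-10)²=1, (15-18)²=9, (31-32)²=1, (48-53)²=25
Sum = 36
MSE = 36/4 = 9

9


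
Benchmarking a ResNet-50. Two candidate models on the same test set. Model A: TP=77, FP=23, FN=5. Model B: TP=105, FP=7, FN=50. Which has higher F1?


Model A: P=77/100=0.77, R=77/82=0.939, F1=2PR/(P+R)=2TP/(2TP+FP+FN)=154/182=0.8462
Model B: P=105/112=0.9375, R=105/155=0.6774, F1=2PR/(P+R)=2TP/(2TP+FP+FN)=210/267=0.7865
0.8462 > 0.7865 → Model A

Model A


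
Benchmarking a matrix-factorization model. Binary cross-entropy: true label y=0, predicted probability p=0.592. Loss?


BCE = -[y·ln(p) + (1-y)·ln(1-p)]
= -0 - 1·ln(1-0.592)
= -ln(0.408) = 0.8965

0.8965


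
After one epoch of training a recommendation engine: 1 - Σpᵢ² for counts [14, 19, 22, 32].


Probabilities: [14/87, 19/87, 22/87, 32/87] ≈ [0.1609, 0.2184, 0.2529, 0.3678]
Σpᵢ² = (196 + 361 + 484 + 1024)/87² = 2065/7569
Gini = 1 - Σpᵢ² = 1 - 2065/7569 = 0.7272

0.7272


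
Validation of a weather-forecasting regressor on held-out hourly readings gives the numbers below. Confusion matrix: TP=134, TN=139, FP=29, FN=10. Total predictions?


Total = TP + TN + FP + FN
= 134 + 139 + 29 + 10
= 312
(Predicted positive: 163, predicted negative: 149)

312


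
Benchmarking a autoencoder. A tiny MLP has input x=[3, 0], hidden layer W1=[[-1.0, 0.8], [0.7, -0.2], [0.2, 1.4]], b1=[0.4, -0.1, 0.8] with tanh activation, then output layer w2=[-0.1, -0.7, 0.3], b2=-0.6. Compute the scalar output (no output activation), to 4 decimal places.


z1[0] = (-1.0)·(3) + (0.8)·(0) + 0.4 = -2.6
z1[1] = (0.7)·(3) + (-0.2)·(0) - 0.1 = 2.0
z1[2] = (0.2)·(3) + (1.4)·(0) + 0.8 = 1.4
h = tanh(z1) = [-0.989, 0.964, 0.8854]
output = (-0.1)·(-0.989) + (-0.7)·(0.964) + (0.3)·(0.8854) - 0.6 = -0.9103

-0.9103


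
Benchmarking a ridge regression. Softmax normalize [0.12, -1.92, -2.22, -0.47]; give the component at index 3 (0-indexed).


Exponentials: e^0.12=1.1275, e^-1.92=0.1466, e^-2.22=0.1086, e^-0.47=0.625
Sum = 2.0077
Softmax = [0.5616, 0.073, 0.0541, 0.3113]
p[3] = 0.625/2.0077 = 0.3113

0.3113


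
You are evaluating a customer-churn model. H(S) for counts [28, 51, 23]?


Probabilities: [28/102, 51/102, 23/102] ≈ [0.2745, 0.5, 0.2255]
H = -((28/102)·log₂(28/102) + (51/102)·log₂(51/102) + (23/102)·log₂(23/102))
  = 1.4965 bits

1.4965 bits


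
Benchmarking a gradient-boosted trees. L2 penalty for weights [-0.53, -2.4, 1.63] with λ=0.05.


‖w‖₂² = (-0.53)² + (-2.4)² + (1.63)²
     = 0.2809 + 5.76 + 2.6569
     = 8.6978
λ·‖w‖₂² = 0.05·8.6978 = 0.43489

0.43489


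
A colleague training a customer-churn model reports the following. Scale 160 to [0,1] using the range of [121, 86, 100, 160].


min=86, max=160
(160-86)/(160-86) = 74/74 = 1.0

1.0


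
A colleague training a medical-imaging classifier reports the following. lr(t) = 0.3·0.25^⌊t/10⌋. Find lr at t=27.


n_drops = ⌊27/10⌋ = 2
lr = 0.3·0.25^2 = 0.3·0.0625 = 0.01875

0.01875


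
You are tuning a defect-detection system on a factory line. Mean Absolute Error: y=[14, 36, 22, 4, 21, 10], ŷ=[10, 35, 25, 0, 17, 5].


Absolute errors: |14-10|=4, |36-35|=1, |22-25|=3, |4-0|=4, |21-17|=4, |10-5|=5
Sum = 21
MAE = 21/6 = 7/2

7/2


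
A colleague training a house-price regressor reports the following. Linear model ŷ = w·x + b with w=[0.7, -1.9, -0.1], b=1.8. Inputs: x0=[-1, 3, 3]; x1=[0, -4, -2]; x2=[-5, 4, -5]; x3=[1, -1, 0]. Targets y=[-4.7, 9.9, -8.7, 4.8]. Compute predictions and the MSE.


ŷ0 = (0.7)·(-1) + (-1.9)·(3) + (-0.1)·(3) + 1.8 = -4.9
ŷ1 = (0.7)·(0) + (-1.9)·(-4) + (-0.1)·(-2) + 1.8 = 9.6
ŷ2 = (0.7)·(-5) + (-1.9)·(4) + (-0.1)·(-5) + 1.8 = -8.8
ŷ3 = (0.7)·(1) + (-1.9)·(-1) + (-0.1)·(0) + 1.8 = 4.4
errors² = [0.04, 0.09, 0.01, 0.16]
MSE = 0.3000/4 = 0.075

0.075


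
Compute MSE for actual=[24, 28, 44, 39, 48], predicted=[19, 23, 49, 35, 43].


Squared errors: (24-19)²=25, (28-23)²=25, (44-49)²=25, (39-35)²=16, (48-43)²=25
Sum = 116
MSE = 116/5 = 116/5

116/5


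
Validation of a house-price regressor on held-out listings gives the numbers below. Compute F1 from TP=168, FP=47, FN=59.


Precision = 168/215 = 0.7814
Recall = 168/227 = 0.7401
F1 = 2·P·R/(P+R) = 2·TP/(2·TP+FP+FN) = 336/(336+47+59) = 336/442 = 0.7602

0.7602


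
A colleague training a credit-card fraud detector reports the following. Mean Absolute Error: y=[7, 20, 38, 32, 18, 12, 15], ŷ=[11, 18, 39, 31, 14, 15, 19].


Absolute errors: |7-11|=4, |20-18|=2, |38-39|=1, |32-31|=1, |18-14|=4, |12-15|=3, |15-19|=4
Sum = 19
MAE = 19/7 = 19/7

19/7


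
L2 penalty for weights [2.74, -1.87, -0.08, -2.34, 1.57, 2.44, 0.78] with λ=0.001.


‖w‖₂² = (2.74)² + (-1.87)² + (-0.08)² + (-2.34)² + (1.57)² + (2.44)² + (0.78)²
     = 7.5076 + 3.4969 + 0.0064 + 5.4756 + 2.4649 + 5.9536 + 0.6084
     = 25.5134
λ·‖w‖₂² = 0.001·25.5134 = 0.025513

0.025513


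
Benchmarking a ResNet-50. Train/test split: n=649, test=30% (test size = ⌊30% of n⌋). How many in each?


Test = ⌊649·30/100⌋ = 194
Train = 649 - 194 = 455

Train: 455, Test: 194


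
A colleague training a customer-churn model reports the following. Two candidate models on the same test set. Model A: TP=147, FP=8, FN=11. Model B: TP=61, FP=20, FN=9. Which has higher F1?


Model A: P=147/155=0.9484, R=147/158=0.9304, F1=2PR/(P+R)=2TP/(2TP+FP+FN)=294/313=0.9393
Model B: P=61/81=0.7531, R=61/70=0.8714, F1=2PR/(P+R)=2TP/(2TP+FP+FN)=122/151=0.8079
0.9393 > 0.8079 → Model A

Model A


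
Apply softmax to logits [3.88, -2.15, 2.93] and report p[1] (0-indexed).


Exponentials: e^3.88=48.4242, e^-2.15=0.1165, e^2.93=18.7276
Sum = 67.2683
Softmax = [0.7199, 0.0017, 0.2784]
p[1] = 0.1165/67.2683 = 0.0017

0.0017


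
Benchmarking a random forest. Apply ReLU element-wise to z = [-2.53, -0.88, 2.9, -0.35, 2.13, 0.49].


ReLU(-2.53) = max(0, -2.53) = 0.0
ReLU(-0.88) = max(0, -0.88) = 0.0
ReLU(2.9) = max(0, 2.9) = 2.9
ReLU(-0.35) = max(0, -0.35) = 0.0
ReLU(2.13) = max(0, 2.13) = 2.13
ReLU(0.49) = max(0, 0.49) = 0.49
result = [0.0, 0.0, 2.9, 0.0, 2.13, 0.49]

[0.0, 0.0, 2.9, 0.0, 2.13, 0.49]


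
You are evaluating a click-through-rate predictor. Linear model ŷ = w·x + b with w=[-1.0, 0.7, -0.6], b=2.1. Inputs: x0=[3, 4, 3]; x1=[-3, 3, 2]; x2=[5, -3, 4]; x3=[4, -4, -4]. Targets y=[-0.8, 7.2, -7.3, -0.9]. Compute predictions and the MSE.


ŷ0 = (-1.0)·(3) + (0.7)·(4) + (-0.6)·(3) + 2.1 = 0.1
ŷ1 = (-1.0)·(-3) + (0.7)·(3) + (-0.6)·(2) + 2.1 = 6.0
ŷ2 = (-1.0)·(5) + (0.7)·(-3) + (-0.6)·(4) + 2.1 = -7.4
ŷ3 = (-1.0)·(4) + (0.7)·(-4) + (-0.6)·(-4) + 2.1 = -2.3
errors² = [0.81, 1.44, 0.01, 1.96]
MSE = 4.2200/4 = 1.055

1.055


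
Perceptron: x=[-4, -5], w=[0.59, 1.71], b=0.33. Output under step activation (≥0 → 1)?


z = (-4)·(0.59) + (-5)·(1.71) + 0.33
  = -10.58
step(z) = 0 (z<0)

0


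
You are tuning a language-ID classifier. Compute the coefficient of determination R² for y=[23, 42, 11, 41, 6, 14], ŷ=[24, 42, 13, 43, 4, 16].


ȳ = 22.8333
SS_res = Σ(y-ŷ)² = 17
SS_tot = Σ(y-ȳ)² = 1198.83
R² = 1 - SS_res/SS_tot = 1 - 0.0142 = 0.9858

0.9858


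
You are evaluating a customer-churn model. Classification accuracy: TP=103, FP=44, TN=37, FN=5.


Accuracy = (TP+TN)/(TP+TN+FP+FN)
= (103+37)/(189)
= 140/189 = 74.07%

74.07%


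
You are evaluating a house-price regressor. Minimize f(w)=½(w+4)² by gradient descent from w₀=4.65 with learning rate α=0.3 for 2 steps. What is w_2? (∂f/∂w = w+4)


step 1: grad = 4.65+4 = 8.65; w = 4.65 - 0.3·(8.65) = 2.055
step 2: grad = 2.055+4 = 6.055; w = 2.055 - 0.3·(6.055) = 0.2385

0.2385


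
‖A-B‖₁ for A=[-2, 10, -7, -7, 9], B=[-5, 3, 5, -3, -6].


d = |-2+ 5| + |10-3| + |-7-5| + |-7+ 3| + |9+ 6|
  = 3 + 7 + 12 + 4 + 15
  = 41

41


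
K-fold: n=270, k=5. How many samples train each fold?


Fold size = 270/5 = 54
Training per fold = 270 - 54 = 216

216


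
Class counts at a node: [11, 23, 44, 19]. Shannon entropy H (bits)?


Probabilities: [11/97, 23/97, 44/97, 19/97] ≈ [0.1134, 0.2371, 0.4536, 0.1959]
H = -((11/97)·log₂(11/97) + (23/97)·log₂(23/97) + (44/97)·log₂(44/97) + (19/97)·log₂(19/97))
  = 1.8265 bits

1.8265 bits


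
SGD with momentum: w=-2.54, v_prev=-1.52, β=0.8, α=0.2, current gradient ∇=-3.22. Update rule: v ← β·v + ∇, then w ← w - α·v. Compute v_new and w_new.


v_new = 0.8·-1.52 - 3.22 = -1.216 - 3.22 = -4.436
w_new = -2.54 - 0.2·-4.436 = -2.54 + 0.8872 = -1.6528

v_new=-4.436, w_new=-1.6528


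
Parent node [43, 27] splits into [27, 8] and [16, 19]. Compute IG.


Parent = [43, 27], H_parent = 0.962
H_left = 0.7755 (n=35), H_right = 0.9947 (n=35)
H_children = (35/70)·0.7755 + (35/70)·0.9947 = 0.8851
IG = 0.962 - 0.8851 = 0.0769

0.0769


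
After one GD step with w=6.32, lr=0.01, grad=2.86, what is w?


w_new = w - α·∇
= 6.32 - 0.01·2.86
= 6.32 - 0.0286
= 6.2914

6.2914


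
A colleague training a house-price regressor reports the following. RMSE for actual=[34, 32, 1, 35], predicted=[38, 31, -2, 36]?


MSE = 27/4 = 6.75
RMSE = √(27/4) = 2.5981

2.5981


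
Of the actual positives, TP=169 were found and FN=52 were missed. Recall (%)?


Recall = TP/(TP+FN)
= 169/(169+52)
= 169/221 = 76.47%

76.47%


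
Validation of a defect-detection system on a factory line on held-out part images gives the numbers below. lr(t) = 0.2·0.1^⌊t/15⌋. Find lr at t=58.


n_drops = ⌊58/15⌋ = 3
lr = 0.2·0.1^3 = 0.2·0.001 = 0.0002

0.0002


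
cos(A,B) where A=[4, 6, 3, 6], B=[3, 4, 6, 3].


A·B = 4·3 + 6·4 + 3·6 + 6·3 = 72
‖A‖ = √97 = 9.8489, ‖B‖ = √70 = 8.3666
cos = 72/(√97·√70) = 72/√6790 = 0.8738

0.8738


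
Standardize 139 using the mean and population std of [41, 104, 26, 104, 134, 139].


μ = 91.3333, σ = 43.2345
z = (139 - 91.3333)/43.2345 = 1.1025

1.1025


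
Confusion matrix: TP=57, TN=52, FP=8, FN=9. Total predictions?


Total = TP + TN + FP + FN
= 57 + 52 + 8 + 9
= 126
(Predicted positive: 65, predicted negative: 61)

126


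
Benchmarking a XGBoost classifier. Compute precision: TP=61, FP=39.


Precision = TP/(TP+FP)
= 61/(61+39)
= 61/100 = 61.0%

61.0%


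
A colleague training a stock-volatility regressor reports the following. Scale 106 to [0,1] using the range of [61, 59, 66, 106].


min=59, max=106
(106-59)/(106-59) = 47/47 = 1.0

1.0


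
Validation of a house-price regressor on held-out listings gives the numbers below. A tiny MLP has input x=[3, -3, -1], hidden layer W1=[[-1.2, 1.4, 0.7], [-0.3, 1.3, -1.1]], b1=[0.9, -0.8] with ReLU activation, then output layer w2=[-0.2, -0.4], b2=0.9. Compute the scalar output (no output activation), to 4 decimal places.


z1[0] = (-1.2)·(3) + (1.4)·(-3) + (0.7)·(-1) + 0.9 = -7.6
z1[1] = (-0.3)·(3) + (1.3)·(-3) + (-1.1)·(-1) - 0.8 = -4.5
h = ReLU(z1) = [0.0, 0.0]
output = (-0.2)·(0.0) + (-0.4)·(0.0) + 0.9 = 0.9

0.9


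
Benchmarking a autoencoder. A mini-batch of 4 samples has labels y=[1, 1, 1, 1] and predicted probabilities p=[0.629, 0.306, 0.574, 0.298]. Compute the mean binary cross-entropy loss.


L[0] = -ln(0.629) = 0.4636
L[1] = -ln(0.306) = 1.1842
L[2] = -ln(0.574) = 0.5551
L[3] = -ln(0.298) = 1.2107
mean = (0.4636 + 1.1842 + 0.5551 + 1.2107)/4 = 0.8534

0.8534


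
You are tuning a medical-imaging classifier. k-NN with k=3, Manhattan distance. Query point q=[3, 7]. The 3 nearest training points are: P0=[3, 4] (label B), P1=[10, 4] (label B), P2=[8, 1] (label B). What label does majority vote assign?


d(q,P0) = 3  (label B)
d(q,P1) = 10  (label B)
d(q,P2) = 11  (label B)
Votes: A=0, B=3
Majority → B

B


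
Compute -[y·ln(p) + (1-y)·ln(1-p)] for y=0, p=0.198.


BCE = -[y·ln(p) + (1-y)·ln(1-p)]
= -0 - 1·ln(1-0.198)
= -ln(0.802) = 0.2206

0.2206


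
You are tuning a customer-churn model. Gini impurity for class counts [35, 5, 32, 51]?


Probabilities: [35/123, 5/123, 32/123, 51/123] ≈ [0.2846, 0.0407, 0.2602, 0.4146]
Σpᵢ² = (1225 + 25 + 1024 + 2601)/123² = 4875/15129
Gini = 1 - Σpᵢ² = 1 - 4875/15129 = 0.6778

0.6778


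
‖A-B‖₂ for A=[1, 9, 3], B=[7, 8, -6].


d = √((1-7)² + (9-8)² + (3+ 6)²)
  = √(36 + 1 + 81)
  = √118 = 10.8628

10.8628


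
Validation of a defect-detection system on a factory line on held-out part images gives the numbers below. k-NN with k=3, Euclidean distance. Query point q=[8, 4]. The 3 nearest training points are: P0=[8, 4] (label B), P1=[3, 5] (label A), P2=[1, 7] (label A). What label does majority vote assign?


d(q,P0) = 0.0  (label B)
d(q,P1) = 5.099  (label A)
d(q,P2) = 7.6158  (label A)
Votes: A=2, B=1
Majority → A

A


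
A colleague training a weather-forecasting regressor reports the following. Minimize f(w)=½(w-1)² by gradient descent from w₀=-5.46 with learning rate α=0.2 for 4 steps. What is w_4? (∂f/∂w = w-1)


step 1: grad = -5.46-1 = -6.46; w = -5.46 - 0.2·(-6.46) = -4.168
step 2: grad = -4.168-1 = -5.168; w = -4.168 - 0.2·(-5.168) = -3.1344
step 3: grad = -3.1344-1 = -4.1344; w = -3.1344 - 0.2·(-4.1344) = -2.30752
step 4: grad = -2.30752-1 = -3.30752; w = -2.30752 - 0.2·(-3.30752) = -1.646016

-1.646016


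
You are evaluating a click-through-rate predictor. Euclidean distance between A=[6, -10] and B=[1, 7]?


d = √((6-1)² + (-10-7)²)
  = √(25 + 289)
  = √314 = 17.72

17.72


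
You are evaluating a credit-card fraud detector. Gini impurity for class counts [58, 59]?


Probabilities: [58/117, 59/117] ≈ [0.4957, 0.5043]
Σpᵢ² = (3364 + 3481)/117² = 6845/13689
Gini = 1 - Σpᵢ² = 1 - 6845/13689 = 0.5

0.5


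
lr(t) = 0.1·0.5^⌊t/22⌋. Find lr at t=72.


n_drops = ⌊72/22⌋ = 3
lr = 0.1·0.5^3 = 0.1·0.125 = 0.0125

0.0125


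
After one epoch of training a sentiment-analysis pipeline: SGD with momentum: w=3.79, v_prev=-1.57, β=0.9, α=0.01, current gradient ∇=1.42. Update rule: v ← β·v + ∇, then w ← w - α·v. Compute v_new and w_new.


v_new = 0.9·-1.57 + 1.42 = -1.413 + 1.42 = 0.007
w_new = 3.79 - 0.01·0.007 = 3.79 - 0.00007 = 3.78993

v_new=0.007, w_new=3.78993


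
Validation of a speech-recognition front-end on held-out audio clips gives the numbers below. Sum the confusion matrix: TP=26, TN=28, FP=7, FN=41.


Total = TP + TN + FP + FN
= 26 + 28 + 7 + 41
= 102
(Predicted positive: 33, predicted negative: 69)

102


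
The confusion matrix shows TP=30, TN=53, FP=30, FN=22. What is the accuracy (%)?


Accuracy = (TP+TN)/(TP+TN+FP+FN)
= (30+53)/(135)
= 83/135 = 61.48%

61.48%


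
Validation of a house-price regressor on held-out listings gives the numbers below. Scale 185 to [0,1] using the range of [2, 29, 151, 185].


min=2, max=185
(185-2)/(185-2) = 183/183 = 1.0

1.0


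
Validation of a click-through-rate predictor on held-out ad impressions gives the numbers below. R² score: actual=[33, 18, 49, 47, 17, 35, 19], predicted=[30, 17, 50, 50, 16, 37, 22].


ȳ = 31.1429
SS_res = Σ(y-ŷ)² = 34
SS_tot = Σ(y-ȳ)² = 1108.86
R² = 1 - SS_res/SS_tot = 1 - 0.0307 = 0.9693

0.9693


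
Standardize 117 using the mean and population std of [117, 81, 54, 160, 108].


μ = 104, σ = 35.6371
z = (117 - 104)/35.6371 = 0.3648

0.3648


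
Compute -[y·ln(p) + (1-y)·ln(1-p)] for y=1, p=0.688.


BCE = -[y·ln(p) + (1-y)·ln(1-p)]
= -1·ln(0.688) - 0
= -ln(0.688) = 0.374

0.374


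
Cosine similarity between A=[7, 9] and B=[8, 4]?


A·B = 7·8 + 9·4 = 92
‖A‖ = √130 = 11.4018, ‖B‖ = √80 = 8.9443
cos = 92/(√130·√80) = 92/√10400 = 0.9021

0.9021


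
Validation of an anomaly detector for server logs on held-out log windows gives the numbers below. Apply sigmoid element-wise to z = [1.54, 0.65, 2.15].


σ(1.54) = 1/(1+e^-1.54) = 0.8235
σ(0.65) = 1/(1+e^-0.65) = 0.657
σ(2.15) = 1/(1+e^-2.15) = 0.8957
result = [0.8235, 0.657, 0.8957]

[0.8235, 0.657, 0.8957]


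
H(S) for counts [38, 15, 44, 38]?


Probabilities: [38/135, 15/135, 44/135, 38/135] ≈ [0.2815, 0.1111, 0.3259, 0.2815]
H = -((38/135)·log₂(38/135) + (15/135)·log₂(15/135) + (44/135)·log₂(44/135) + (38/135)·log₂(38/135))
  = 1.909 bits

1.909 bits


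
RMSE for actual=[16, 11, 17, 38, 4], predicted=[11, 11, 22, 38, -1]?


MSE = 75/5 = 15
RMSE = √(75/5) = 3.873

3.873


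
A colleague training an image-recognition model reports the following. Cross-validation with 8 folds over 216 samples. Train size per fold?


Fold size = 216/8 = 27
Training per fold = 216 - 27 = 189

189


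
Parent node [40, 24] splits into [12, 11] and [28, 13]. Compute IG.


Parent = [40, 24], H_parent = 0.9544
H_left = 0.9986 (n=23), H_right = 0.9012 (n=41)
H_children = (23/64)·0.9986 + (41/64)·0.9012 = 0.9362
IG = 0.9544 - 0.9362 = 0.0182

0.0182


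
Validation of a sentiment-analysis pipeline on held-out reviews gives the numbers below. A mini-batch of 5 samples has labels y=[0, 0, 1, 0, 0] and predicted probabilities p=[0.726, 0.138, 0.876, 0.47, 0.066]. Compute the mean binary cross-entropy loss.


L[0] = -ln(1-0.726) = -ln(0.274) = 1.2946
L[1] = -ln(1-0.138) = -ln(0.862) = 0.1485
L[2] = -ln(0.876) = 0.1324
L[3] = -ln(1-0.47) = -ln(0.53) = 0.6349
L[4] = -ln(1-0.066) = -ln(0.934) = 0.0683
mean = (1.2946 + 0.1485 + 0.1324 + 0.6349 + 0.0683)/5 = 0.4557

0.4557


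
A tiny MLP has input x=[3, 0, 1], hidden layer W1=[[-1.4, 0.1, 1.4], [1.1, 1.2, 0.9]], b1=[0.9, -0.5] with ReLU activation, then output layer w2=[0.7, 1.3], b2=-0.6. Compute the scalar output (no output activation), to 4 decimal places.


z1[0] = (-1.4)·(3) + (0.1)·(0) + (1.4)·(1) + 0.9 = -1.9
z1[1] = (1.1)·(3) + (1.2)·(0) + (0.9)·(1) - 0.5 = 3.7
h = ReLU(z1) = [0.0, 3.7]
output = (0.7)·(0.0) + (1.3)·(3.7) - 0.6 = 4.21

4.21


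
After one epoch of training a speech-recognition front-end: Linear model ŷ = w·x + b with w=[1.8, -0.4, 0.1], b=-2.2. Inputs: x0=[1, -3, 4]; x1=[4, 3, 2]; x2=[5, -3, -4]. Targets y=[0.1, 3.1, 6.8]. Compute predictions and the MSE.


ŷ0 = (1.8)·(1) + (-0.4)·(-3) + (0.1)·(4) - 2.2 = 1.2
ŷ1 = (1.8)·(4) + (-0.4)·(3) + (0.1)·(2) - 2.2 = 4.0
ŷ2 = (1.8)·(5) + (-0.4)·(-3) + (0.1)·(-4) - 2.2 = 7.6
errors² = [1.21, 0.81, 0.64]
MSE = 2.6600/3 = 0.8867

0.8867


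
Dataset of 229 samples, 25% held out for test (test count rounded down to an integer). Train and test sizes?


Test = ⌊229·25/100⌋ = 57
Train = 229 - 57 = 172

Train: 172, Test: 57


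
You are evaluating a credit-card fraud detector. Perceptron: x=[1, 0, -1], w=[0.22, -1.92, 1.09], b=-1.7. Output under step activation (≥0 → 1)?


z = (1)·(0.22) + (0)·(-1.92) + (-1)·(1.09) - 1.7
  = -2.57
step(z) = 0 (z<0)

0


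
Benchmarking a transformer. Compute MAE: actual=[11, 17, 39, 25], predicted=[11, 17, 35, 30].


Absolute errors: |11-11|=0, |17-17|=0, |39-35|=4, |25-30|=5
Sum = 9
MAE = 9/4 = 9/4

9/4


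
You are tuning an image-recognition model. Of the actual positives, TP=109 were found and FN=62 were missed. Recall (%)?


Recall = TP/(TP+FN)
= 109/(109+62)
= 109/171 = 63.74%

63.74%


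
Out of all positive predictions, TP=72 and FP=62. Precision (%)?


Precision = TP/(TP+FP)
= 72/(72+62)
= 72/134 = 53.73%

53.73%


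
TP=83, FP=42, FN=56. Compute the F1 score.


Precision = 83/125 = 0.664
Recall = 83/139 = 0.5971
F1 = 2·P·R/(P+R) = 2·TP/(2·TP+FP+FN) = 166/(166+42+56) = 166/264 = 0.6288

0.6288


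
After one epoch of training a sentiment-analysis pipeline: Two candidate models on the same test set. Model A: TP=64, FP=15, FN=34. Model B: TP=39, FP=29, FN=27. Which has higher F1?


Model A: P=64/79=0.8101, R=64/98=0.6531, F1=2PR/(P+R)=2TP/(2TP+FP+FN)=128/177=0.7232
Model B: P=39/68=0.5735, R=39/66=0.5909, F1=2PR/(P+R)=2TP/(2TP+FP+FN)=78/134=0.5821
0.7232 > 0.5821 → Model A

Model A


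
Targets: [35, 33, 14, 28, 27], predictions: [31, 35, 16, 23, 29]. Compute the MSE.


Squared errors: (35-31)²=16, (33-35)²=4, (14-16)²=4, (28-23)²=25, (27-29)²=4
Sum = 53
MSE = 53/5 = 53/5

53/5


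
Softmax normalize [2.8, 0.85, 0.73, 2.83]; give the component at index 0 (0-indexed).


Exponentials: e^2.8=16.4446, e^0.85=2.3396, e^0.73=2.0751, e^2.83=16.9455
Sum = 37.8048
Softmax = [0.435, 0.0619, 0.0549, 0.4482]
p[0] = 16.4446/37.8048 = 0.435

0.435


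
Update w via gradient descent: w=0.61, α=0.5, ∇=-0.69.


w_new = w - α·∇
= 0.61 - 0.5·-0.69
= 0.61 + 0.345
= 0.955

0.955


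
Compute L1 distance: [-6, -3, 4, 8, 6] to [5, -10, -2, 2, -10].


d = |-6-5| + |-3+ 10| + |4+ 2| + |8-2| + |6+ 10|
  = 11 + 7 + 6 + 6 + 16
  = 46

46


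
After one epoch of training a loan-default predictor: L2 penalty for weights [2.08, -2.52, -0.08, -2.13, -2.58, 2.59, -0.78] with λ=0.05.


‖w‖₂² = (2.08)² + (-2.52)² + (-0.08)² + (-2.13)² + (-2.58)² + (2.59)² + (-0.78)²
     = 4.3264 + 6.3504 + 0.0064 + 4.5369 + 6.6564 + 6.7081 + 0.6084
     = 29.193
λ·‖w‖₂² = 0.05·29.193 = 1.45965

1.45965


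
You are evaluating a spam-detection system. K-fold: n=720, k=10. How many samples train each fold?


Fold size = 720/10 = 72
Training per fold = 720 - 72 = 648

648


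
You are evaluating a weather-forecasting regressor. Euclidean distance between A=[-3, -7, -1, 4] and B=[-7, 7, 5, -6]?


d = √((-3+ 7)² + (-7-7)² + (-1-5)² + (4+ 6)²)
  = √(16 + 196 + 36 + 100)
  = √348 = 18.6548

18.6548


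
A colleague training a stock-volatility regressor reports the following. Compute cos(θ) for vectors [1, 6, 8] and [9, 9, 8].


A·B = 1·9 + 6·9 + 8·8 = 127
‖A‖ = √101 = 10.0499, ‖B‖ = √226 = 15.0333
cos = 127/(√101·√226) = 127/√22826 = 0.8406

0.8406


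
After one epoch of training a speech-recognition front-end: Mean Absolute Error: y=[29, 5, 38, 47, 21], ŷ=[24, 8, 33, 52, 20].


Absolute errors: |29-24|=5, |5-8|=3, |38-33|=5, |47-52|=5, |21-20|=1
Sum = 19
MAE = 19/5 = 19/5

19/5


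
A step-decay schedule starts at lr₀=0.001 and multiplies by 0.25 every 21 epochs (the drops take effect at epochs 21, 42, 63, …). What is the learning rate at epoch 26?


n_drops = ⌊26/21⌋ = 1
lr = 0.001·0.25^1 = 0.001·0.25 = 0.00025

0.00025


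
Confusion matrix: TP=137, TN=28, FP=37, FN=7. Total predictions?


Total = TP + TN + FP + FN
= 137 + 28 + 37 + 7
= 209
(Predicted positive: 174, predicted negative: 35)

209


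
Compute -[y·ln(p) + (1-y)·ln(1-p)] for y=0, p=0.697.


BCE = -[y·ln(p) + (1-y)·ln(1-p)]
= -0 - 1·ln(1-0.697)
= -ln(0.303) = 1.194

1.194


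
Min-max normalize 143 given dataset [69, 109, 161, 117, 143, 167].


min=69, max=167
(143-69)/(167-69) = 74/98 = 0.7551

0.7551


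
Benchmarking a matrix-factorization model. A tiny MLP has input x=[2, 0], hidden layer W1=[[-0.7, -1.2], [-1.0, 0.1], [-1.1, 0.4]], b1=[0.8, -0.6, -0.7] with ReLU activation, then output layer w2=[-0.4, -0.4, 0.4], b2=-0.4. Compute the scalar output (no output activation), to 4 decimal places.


z1[0] = (-0.7)·(2) + (-1.2)·(0) + 0.8 = -0.6
z1[1] = (-1.0)·(2) + (0.1)·(0) - 0.6 = -2.6
z1[2] = (-1.1)·(2) + (0.4)·(0) - 0.7 = -2.9
h = ReLU(z1) = [0.0, 0.0, 0.0]
output = (-0.4)·(0.0) + (-0.4)·(0.0) + (0.4)·(0.0) - 0.4 = -0.4

-0.4


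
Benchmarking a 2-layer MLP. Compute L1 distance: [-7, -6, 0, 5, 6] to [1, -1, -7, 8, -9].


d = |-7-1| + |-6+ 1| + |0+ 7| + |5-8| + |6+ 9|
  = 8 + 5 + 7 + 3 + 15
  = 38

38


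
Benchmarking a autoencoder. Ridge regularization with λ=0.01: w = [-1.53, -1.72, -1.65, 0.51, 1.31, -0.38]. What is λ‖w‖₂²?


‖w‖₂² = (-1.53)² + (-1.72)² + (-1.65)² + (0.51)² + (1.31)² + (-0.38)²
     = 2.3409 + 2.9584 + 2.7225 + 0.2601 + 1.7161 + 0.1444
     = 10.1424
λ·‖w‖₂² = 0.01·10.1424 = 0.101424

0.101424


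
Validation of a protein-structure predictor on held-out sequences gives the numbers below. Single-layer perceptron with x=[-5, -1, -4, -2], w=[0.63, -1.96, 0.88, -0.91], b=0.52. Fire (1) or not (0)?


z = (-5)·(0.63) + (-1)·(-1.96) + (-4)·(0.88) + (-2)·(-0.91) + 0.52
  = -2.37
step(z) = 0 (z<0)

0


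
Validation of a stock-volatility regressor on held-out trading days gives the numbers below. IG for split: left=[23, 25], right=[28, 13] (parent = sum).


Parent = [51, 38], H_parent = 0.9846
H_left = 0.9987 (n=48), H_right = 0.9012 (n=41)
H_children = (48/89)·0.9987 + (41/89)·0.9012 = 0.9538
IG = 0.9846 - 0.9538 = 0.0308

0.0308


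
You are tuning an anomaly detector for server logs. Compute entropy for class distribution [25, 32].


Probabilities: [25/57, 32/57] ≈ [0.4386, 0.5614]
H = -((25/57)·log₂(25/57) + (32/57)·log₂(32/57))
  = 0.9891 bits

0.9891 bits


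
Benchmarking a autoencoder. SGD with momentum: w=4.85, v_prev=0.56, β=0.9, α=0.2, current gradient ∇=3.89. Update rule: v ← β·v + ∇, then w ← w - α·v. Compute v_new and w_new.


v_new = 0.9·0.56 + 3.89 = 0.504 + 3.89 = 4.394
w_new = 4.85 - 0.2·4.394 = 4.85 - 0.8788 = 3.9712

v_new=4.394, w_new=3.9712


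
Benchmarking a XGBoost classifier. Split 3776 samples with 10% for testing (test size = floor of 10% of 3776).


Test = ⌊3776·10/100⌋ = 377
Train = 3776 - 377 = 3399

Train: 3399, Test: 377


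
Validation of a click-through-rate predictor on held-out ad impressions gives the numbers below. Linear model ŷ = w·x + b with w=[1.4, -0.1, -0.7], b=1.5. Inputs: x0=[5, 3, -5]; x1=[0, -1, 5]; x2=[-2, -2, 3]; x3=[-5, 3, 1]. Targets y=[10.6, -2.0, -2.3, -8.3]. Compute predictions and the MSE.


ŷ0 = (1.4)·(5) + (-0.1)·(3) + (-0.7)·(-5) + 1.5 = 11.7
ŷ1 = (1.4)·(0) + (-0.1)·(-1) + (-0.7)·(5) + 1.5 = -1.9
ŷ2 = (1.4)·(-2) + (-0.1)·(-2) + (-0.7)·(3) + 1.5 = -3.2
ŷ3 = (1.4)·(-5) + (-0.1)·(3) + (-0.7)·(1) + 1.5 = -6.5
errors² = [1.21, 0.01, 0.81, 3.24]
MSE = 5.2700/4 = 1.3175

1.3175


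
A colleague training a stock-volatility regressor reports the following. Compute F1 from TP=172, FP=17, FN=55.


Precision = 172/189 = 0.9101
Recall = 172/227 = 0.7577
F1 = 2·P·R/(P+R) = 2·TP/(2·TP+FP+FN) = 344/(344+17+55) = 344/416 = 0.8269

0.8269


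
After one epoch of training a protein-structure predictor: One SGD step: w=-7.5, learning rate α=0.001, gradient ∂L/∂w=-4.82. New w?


w_new = w - α·∇
= -7.5 - 0.001·-4.82
= -7.5 + 0.00482
= -7.49518

-7.49518


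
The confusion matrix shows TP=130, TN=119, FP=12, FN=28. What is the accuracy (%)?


Accuracy = (TP+TN)/(TP+TN+FP+FN)
= (130+119)/(289)
= 249/289 = 86.16%

86.16%


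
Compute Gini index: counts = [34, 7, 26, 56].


Probabilities: [34/123, 7/123, 26/123, 56/123] ≈ [0.2764, 0.0569, 0.2114, 0.4553]
Σpᵢ² = (1156 + 49 + 676 + 3136)/123² = 5017/15129
Gini = 1 - Σpᵢ² = 1 - 5017/15129 = 0.6684

0.6684


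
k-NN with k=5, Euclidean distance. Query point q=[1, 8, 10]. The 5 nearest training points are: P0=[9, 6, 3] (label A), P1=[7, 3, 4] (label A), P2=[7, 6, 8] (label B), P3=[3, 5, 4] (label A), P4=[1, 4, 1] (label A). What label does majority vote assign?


d(q,P0) = 10.8167  (label A)
d(q,P1) = 9.8489  (label A)
d(q,P2) = 6.6332  (label B)
d(q,P3) = 7.0  (label A)
d(q,P4) = 9.8489  (label A)
Votes: A=4, B=1
Majority → A

A


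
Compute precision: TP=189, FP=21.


Precision = TP/(TP+FP)
= 189/(189+21)
= 189/210 = 90.0%

90.0%


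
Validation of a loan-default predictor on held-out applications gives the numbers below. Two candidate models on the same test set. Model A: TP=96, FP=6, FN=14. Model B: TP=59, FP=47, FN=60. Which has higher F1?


Model A: P=96/102=0.9412, R=96/110=0.8727, F1=2PR/(P+R)=2TP/(2TP+FP+FN)=192/212=0.9057
Model B: P=59/106=0.5566, R=59/119=0.4958, F1=2PR/(P+R)=2TP/(2TP+FP+FN)=118/225=0.5244
0.9057 > 0.5244 → Model A

Model A


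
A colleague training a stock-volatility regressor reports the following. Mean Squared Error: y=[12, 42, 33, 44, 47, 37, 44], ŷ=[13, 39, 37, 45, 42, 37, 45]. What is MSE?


Squared errors: (12-13)²=1, (42-39)²=9, (33-37)²=16, (44-45)²=1, (47-42)²=25, (37-37)²=0, (44-45)²=1
Sum = 53
MSE = 53/7 = 53/7

53/7


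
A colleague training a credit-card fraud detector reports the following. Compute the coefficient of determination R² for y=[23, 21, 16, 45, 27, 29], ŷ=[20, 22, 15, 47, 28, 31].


ȳ = 26.8333
SS_res = Σ(y-ŷ)² = 20
SS_tot = Σ(y-ȳ)² = 500.83
R² = 1 - SS_res/SS_tot = 1 - 0.0399 = 0.9601

0.9601


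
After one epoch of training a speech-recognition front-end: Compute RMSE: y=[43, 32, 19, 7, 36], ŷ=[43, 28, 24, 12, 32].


MSE = 82/5 = 16.4
RMSE = √(82/5) = 4.0497

4.0497


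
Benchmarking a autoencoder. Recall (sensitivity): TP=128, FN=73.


Recall = TP/(TP+FN)
= 128/(128+73)
= 128/201 = 63.68%

63.68%


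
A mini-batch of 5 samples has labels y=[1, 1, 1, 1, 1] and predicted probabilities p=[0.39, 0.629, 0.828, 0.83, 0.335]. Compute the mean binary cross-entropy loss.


L[0] = -ln(0.39) = 0.9416
L[1] = -ln(0.629) = 0.4636
L[2] = -ln(0.828) = 0.1887
L[3] = -ln(0.83) = 0.1863
L[4] = -ln(0.335) = 1.0936
mean = (0.9416 + 0.4636 + 0.1887 + 0.1863 + 1.0936)/5 = 0.5748

0.5748


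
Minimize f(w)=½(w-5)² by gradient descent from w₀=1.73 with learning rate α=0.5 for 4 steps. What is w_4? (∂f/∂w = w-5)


step 1: grad = 1.73-5 = -3.27; w = 1.73 - 0.5·(-3.27) = 3.365
step 2: grad = 3.365-5 = -1.635; w = 3.365 - 0.5·(-1.635) = 4.1825
step 3: grad = 4.1825-5 = -0.8175; w = 4.1825 - 0.5·(-0.8175) = 4.59125
step 4: grad = 4.59125-5 = -0.40875; w = 4.59125 - 0.5·(-0.40875) = 4.795625

4.795625


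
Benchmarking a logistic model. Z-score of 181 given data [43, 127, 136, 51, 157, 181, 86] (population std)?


μ = 111.5714, σ = 48.9077
z = (181 - 111.5714)/48.9077 = 1.4196

1.4196


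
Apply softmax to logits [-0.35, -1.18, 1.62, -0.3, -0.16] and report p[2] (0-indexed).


Exponentials: e^-0.35=0.7047, e^-1.18=0.3073, e^1.62=5.0531, e^-0.3=0.7408, e^-0.16=0.8521
Sum = 7.658
Softmax = [0.092, 0.0401, 0.6598, 0.0967, 0.1113]
p[2] = 5.0531/7.658 = 0.6598

0.6598


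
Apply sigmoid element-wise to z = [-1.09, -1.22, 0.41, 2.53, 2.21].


σ(-1.09) = 1/(1+e^1.09) = 0.2516
σ(-1.22) = 1/(1+e^1.22) = 0.2279
σ(0.41) = 1/(1+e^-0.41) = 0.6011
σ(2.53) = 1/(1+e^-2.53) = 0.9262
σ(2.21) = 1/(1+e^-2.21) = 0.9011
result = [0.2516, 0.2279, 0.6011, 0.9262, 0.9011]

[0.2516, 0.2279, 0.6011, 0.9262, 0.9011]


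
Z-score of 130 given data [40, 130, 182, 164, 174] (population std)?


μ = 138, σ = 52.1076
z = (130 - 138)/52.1076 = -0.1535

-0.1535


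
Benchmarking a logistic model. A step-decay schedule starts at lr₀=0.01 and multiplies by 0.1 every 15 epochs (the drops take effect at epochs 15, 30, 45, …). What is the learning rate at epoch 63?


n_drops = ⌊63/15⌋ = 4
lr = 0.01·0.1^4 = 0.01·0.0001 = 0.000001

0.000001


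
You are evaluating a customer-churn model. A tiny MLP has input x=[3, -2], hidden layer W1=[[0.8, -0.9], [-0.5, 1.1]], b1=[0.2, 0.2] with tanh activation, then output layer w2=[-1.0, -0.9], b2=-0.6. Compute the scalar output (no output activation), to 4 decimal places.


z1[0] = (0.8)·(3) + (-0.9)·(-2) + 0.2 = 4.4
z1[1] = (-0.5)·(3) + (1.1)·(-2) + 0.2 = -3.5
h = tanh(z1) = [0.9997, -0.9982]
output = (-1.0)·(0.9997) + (-0.9)·(-0.9982) - 0.6 = -0.7013

-0.7013


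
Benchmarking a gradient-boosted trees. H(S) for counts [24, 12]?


Probabilities: [24/36, 12/36] ≈ [0.6667, 0.3333]
H = -((24/36)·log₂(24/36) + (12/36)·log₂(12/36))
  = 0.9183 bits

0.9183 bits


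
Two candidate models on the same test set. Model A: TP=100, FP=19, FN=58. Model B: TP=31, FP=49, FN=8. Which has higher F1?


Model A: P=100/119=0.8403, R=100/158=0.6329, F1=2PR/(P+R)=2TP/(2TP+FP+FN)=200/277=0.722
Model B: P=31/80=0.3875, R=31/39=0.7949, F1=2PR/(P+R)=2TP/(2TP+FP+FN)=62/119=0.521
0.722 > 0.521 → Model A

Model A


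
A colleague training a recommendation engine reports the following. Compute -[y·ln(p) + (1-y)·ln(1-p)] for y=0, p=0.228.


BCE = -[y·ln(p) + (1-y)·ln(1-p)]
= -0 - 1·ln(1-0.228)
= -ln(0.772) = 0.2588

0.2588


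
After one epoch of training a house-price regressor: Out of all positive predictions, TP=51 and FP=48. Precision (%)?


Precision = TP/(TP+FP)
= 51/(51+48)
= 51/99 = 51.52%

51.52%


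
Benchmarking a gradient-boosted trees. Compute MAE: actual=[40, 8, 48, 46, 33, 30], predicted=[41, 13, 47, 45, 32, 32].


Absolute errors: |40-41|=1, |8-13|=5, |48-47|=1, |46-45|=1, |33-32|=1, |30-32|=2
Sum = 11
MAE = 11/6 = 11/6

11/6


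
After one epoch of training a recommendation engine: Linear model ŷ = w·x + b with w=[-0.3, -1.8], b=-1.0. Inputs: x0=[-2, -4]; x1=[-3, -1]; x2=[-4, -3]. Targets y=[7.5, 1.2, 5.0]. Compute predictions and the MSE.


ŷ0 = (-0.3)·(-2) + (-1.8)·(-4) - 1.0 = 6.8
ŷ1 = (-0.3)·(-3) + (-1.8)·(-1) - 1.0 = 1.7
ŷ2 = (-0.3)·(-4) + (-1.8)·(-3) - 1.0 = 5.6
errors² = [0.49, 0.25, 0.36]
MSE = 1.1000/3 = 0.3667

0.3667


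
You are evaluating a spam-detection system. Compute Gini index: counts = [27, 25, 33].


Probabilities: [27/85, 25/85, 33/85] ≈ [0.3176, 0.2941, 0.3882]
Σpᵢ² = (729 + 625 + 1089)/85² = 2443/7225
Gini = 1 - Σpᵢ² = 1 - 2443/7225 = 0.6619

0.6619


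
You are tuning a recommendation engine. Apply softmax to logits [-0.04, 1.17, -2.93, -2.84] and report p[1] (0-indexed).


Exponentials: e^-0.04=0.9608, e^1.17=3.222, e^-2.93=0.0534, e^-2.84=0.0584
Sum = 4.2946
Softmax = [0.2237, 0.7502, 0.0124, 0.0136]
p[1] = 3.222/4.2946 = 0.7502

0.7502


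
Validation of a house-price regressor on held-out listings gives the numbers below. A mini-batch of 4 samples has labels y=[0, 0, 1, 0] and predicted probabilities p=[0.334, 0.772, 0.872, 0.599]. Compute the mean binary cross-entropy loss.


L[0] = -ln(1-0.334) = -ln(0.666) = 0.4065
L[1] = -ln(1-0.772) = -ln(0.228) = 1.4784
L[2] = -ln(0.872) = 0.137
L[3] = -ln(1-0.599) = -ln(0.401) = 0.9138
mean = (0.4065 + 1.4784 + 0.137 + 0.9138)/4 = 0.7339

0.7339


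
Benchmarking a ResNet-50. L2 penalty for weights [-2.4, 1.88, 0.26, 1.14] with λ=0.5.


‖w‖₂² = (-2.4)² + (1.88)² + (0.26)² + (1.14)²
     = 5.76 + 3.5344 + 0.0676 + 1.2996
     = 10.6616
λ·‖w‖₂² = 0.5·10.6616 = 5.3308

5.3308


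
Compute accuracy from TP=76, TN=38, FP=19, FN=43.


Accuracy = (TP+TN)/(TP+TN+FP+FN)
= (76+38)/(176)
= 114/176 = 64.77%

64.77%


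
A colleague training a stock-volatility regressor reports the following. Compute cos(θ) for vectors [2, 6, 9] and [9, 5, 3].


A·B = 2·9 + 6·5 + 9·3 = 75
‖A‖ = √121 = 11, ‖B‖ = √115 = 10.7238
cos = 75/(√121·√115) = 75/√13915 = 0.6358

0.6358


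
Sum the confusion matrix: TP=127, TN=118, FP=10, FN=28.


Total = TP + TN + FP + FN
= 127 + 118 + 10 + 28
= 283
(Predicted positive: 137, predicted negative: 146)

283


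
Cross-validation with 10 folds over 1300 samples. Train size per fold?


Fold size = 1300/10 = 130
Training per fold = 1300 - 130 = 1170

1170


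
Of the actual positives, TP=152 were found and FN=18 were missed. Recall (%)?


Recall = TP/(TP+FN)
= 152/(152+18)
= 152/170 = 89.41%

89.41%


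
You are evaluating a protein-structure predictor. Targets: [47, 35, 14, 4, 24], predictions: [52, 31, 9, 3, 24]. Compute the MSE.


Squared errors: (47-52)²=25, (35-31)²=16, (14-9)²=25, (4-3)²=1, (24-24)²=0
Sum = 67
MSE = 67/5 = 67/5

67/5


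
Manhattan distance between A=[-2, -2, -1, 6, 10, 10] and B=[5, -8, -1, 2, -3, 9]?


d = |-2-5| + |-2+ 8| + |-1+ 1| + |6-2| + |10+ 3| + |10-9|
  = 7 + 6 + 0 + 4 + 13 + 1
  = 31

31


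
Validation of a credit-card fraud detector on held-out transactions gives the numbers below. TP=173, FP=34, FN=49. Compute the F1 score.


Precision = 173/207 = 0.8357
Recall = 173/222 = 0.7793
F1 = 2·P·R/(P+R) = 2·TP/(2·TP+FP+FN) = 346/(346+34+49) = 346/429 = 0.8065

0.8065


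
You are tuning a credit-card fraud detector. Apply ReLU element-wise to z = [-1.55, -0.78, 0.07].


ReLU(-1.55) = max(0, -1.55) = 0.0
ReLU(-0.78) = max(0, -0.78) = 0.0
ReLU(0.07) = max(0, 0.07) = 0.07
result = [0.0, 0.0, 0.07]

[0.0, 0.0, 0.07]


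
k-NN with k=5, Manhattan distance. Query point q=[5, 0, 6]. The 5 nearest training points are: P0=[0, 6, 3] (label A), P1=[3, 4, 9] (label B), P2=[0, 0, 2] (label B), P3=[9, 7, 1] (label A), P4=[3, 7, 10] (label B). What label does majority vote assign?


d(q,P0) = 14  (label A)
d(q,P1) = 9  (label B)
d(q,P2) = 9  (label B)
d(q,P3) = 16  (label A)
d(q,P4) = 13  (label B)
Votes: A=2, B=3
Majority → B

B


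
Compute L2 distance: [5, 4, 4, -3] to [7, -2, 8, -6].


d = √((5-7)² + (4+ 2)² + (4-8)² + (-3+ 6)²)
  = √(4 + 36 + 16 + 9)
  = √65 = 8.0623

8.0623


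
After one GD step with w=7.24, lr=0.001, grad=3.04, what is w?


w_new = w - α·∇
= 7.24 - 0.001·3.04
= 7.24 - 0.00304
= 7.23696

7.23696


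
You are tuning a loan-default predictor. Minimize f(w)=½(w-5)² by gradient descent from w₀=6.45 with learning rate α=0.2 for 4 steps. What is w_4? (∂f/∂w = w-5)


step 1: grad = 6.45-5 = 1.45; w = 6.45 - 0.2·(1.45) = 6.16
step 2: grad = 6.16-5 = 1.16; w = 6.16 - 0.2·(1.16) = 5.928
step 3: grad = 5.928-5 = 0.928; w = 5.928 - 0.2·(0.928) = 5.7424
step 4: grad = 5.7424-5 = 0.7424; w = 5.7424 - 0.2·(0.7424) = 5.59392

5.59392


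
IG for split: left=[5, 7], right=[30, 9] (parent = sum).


Parent = [35, 16], H_parent = 0.8974
H_left = 0.9799 (n=12), H_right = 0.7793 (n=39)
H_children = (12/51)·0.9799 + (39/51)·0.7793 = 0.8265
IG = 0.8974 - 0.8265 = 0.0709

0.0709


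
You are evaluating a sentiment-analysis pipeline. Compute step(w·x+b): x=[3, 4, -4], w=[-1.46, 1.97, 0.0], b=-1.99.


z = (3)·(-1.46) + (4)·(1.97) + (-4)·(0.0) - 1.99
  = 1.51
step(z) = 1 (z≥0)

1


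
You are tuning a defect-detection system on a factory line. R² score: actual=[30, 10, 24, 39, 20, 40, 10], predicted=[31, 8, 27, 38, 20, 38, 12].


ȳ = 24.7143
SS_res = Σ(y-ŷ)² = 23
SS_tot = Σ(y-ȳ)² = 921.43
R² = 1 - SS_res/SS_tot = 1 - 0.025 = 0.975

0.975


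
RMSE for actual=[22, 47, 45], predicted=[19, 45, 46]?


MSE = 14/3 = 4.6667
RMSE = √(14/3) = 2.1602

2.1602


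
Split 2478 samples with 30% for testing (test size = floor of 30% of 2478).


Test = ⌊2478·30/100⌋ = 743
Train = 2478 - 743 = 1735

Train: 1735, Test: 743


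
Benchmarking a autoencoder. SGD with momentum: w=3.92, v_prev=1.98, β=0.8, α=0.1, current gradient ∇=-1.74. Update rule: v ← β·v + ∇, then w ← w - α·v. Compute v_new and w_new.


v_new = 0.8·1.98 - 1.74 = 1.584 - 1.74 = -0.156
w_new = 3.92 - 0.1·-0.156 = 3.92 + 0.0156 = 3.9356

v_new=-0.156, w_new=3.9356


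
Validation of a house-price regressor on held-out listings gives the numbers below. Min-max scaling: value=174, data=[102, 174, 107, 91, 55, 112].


min=55, max=174
(174-55)/(174-55) = 119/119 = 1.0

1.0


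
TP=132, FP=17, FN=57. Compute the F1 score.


Precision = 132/149 = 0.8859
Recall = 132/189 = 0.6984
F1 = 2·P·R/(P+R) = 2·TP/(2·TP+FP+FN) = 264/(264+17+57) = 264/338 = 0.7811

0.7811


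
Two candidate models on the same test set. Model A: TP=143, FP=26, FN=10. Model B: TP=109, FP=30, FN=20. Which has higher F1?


Model A: P=143/169=0.8462, R=143/153=0.9346, F1=2PR/(P+R)=2TP/(2TP+FP+FN)=286/322=0.8882
Model B: P=109/139=0.7842, R=109/129=0.845, F1=2PR/(P+R)=2TP/(2TP+FP+FN)=218/268=0.8134
0.8882 > 0.8134 → Model A

Model A
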